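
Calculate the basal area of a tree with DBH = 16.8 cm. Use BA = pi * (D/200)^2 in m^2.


D/200 = 16.8/200 = 0.084 m
(D/200)^2 = 0.084^2 = 0.007056
BA = 3.141593 * 0.007056 = 0.0221671 ≈ 0.0222 m^2

0.0222 m^2


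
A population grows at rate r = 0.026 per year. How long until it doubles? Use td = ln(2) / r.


td = ln(2) / 0.026 = 0.693147 / 0.026 = 26.6595 ≈ 26.7 years

26.7 years


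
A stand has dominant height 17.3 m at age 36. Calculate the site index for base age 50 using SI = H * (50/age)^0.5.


50/36 = 1.38889
(1.38889)^0.5 = 1.17851
SI = 17.3 * 1.17851 = 20.3882 ≈ 20.4 m

20.4 m


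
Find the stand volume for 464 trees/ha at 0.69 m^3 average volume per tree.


V_stand = 464 * 0.69 = 320.16 ≈ 320.2 m^3/ha

320.2 m^3/ha


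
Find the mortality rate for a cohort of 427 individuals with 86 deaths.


Mortality rate = 86 / 427 = 0.201405 ≈ 0.2014

0.2014


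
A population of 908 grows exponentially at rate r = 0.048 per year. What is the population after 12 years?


r*t = 0.048 * 12 = 0.576
exp(0.576) = 1.77891
N = 908 * 1.77891 = 1615.25 ≈ 1615

1615


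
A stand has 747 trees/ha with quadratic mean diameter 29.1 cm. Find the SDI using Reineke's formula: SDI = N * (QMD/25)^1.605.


QMD/25 = 29.1/25 = 1.164
(1.164)^1.605 = exp(1.605 * ln(1.164)) = exp(1.605 * 0.151862) = exp(0.243739) = 1.27601
SDI = 747 * 1.27601 = 953.179 ≈ 953

953


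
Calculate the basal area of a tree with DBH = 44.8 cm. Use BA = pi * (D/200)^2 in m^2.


D/200 = 44.8/200 = 0.224 m
(D/200)^2 = 0.224^2 = 0.050176
BA = 3.141593 * 0.050176 = 0.157633 ≈ 0.1576 m^2

0.1576 m^2


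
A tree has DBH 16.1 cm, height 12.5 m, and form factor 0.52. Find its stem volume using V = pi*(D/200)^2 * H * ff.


(D/200)^2 = (16.1/200)^2 = 0.0805^2 = 0.00648025
BA = 3.141593 * 0.00648025 = 0.0203583 m^2
V = 0.0203583 * 12.5 * 0.52 = 0.132329 ≈ 0.132 m^3

0.132 m^3


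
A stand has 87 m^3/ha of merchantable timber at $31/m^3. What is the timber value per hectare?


Value = 87 * 31 = $2697/ha

$2697/ha


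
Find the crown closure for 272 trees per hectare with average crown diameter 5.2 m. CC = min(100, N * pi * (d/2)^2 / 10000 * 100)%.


(d/2)^2 = (5.2/2)^2 = 2.6^2 = 6.76
Crown area = 3.141593 * 6.76 = 21.2372 m^2
N * area / 10000 * 100 = 272 * 21.2372 / 10000 * 100 = 57.7652
CC = min(100, 57.7652) = 57.7652 ≈ 57.8%

57.8%


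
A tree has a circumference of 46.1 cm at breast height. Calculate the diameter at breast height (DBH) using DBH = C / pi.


DBH = C / pi = 46.1 / 3.141593 = 14.6741 ≈ 14.67 cm

14.67 cm


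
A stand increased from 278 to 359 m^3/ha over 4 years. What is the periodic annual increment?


PAI = (V2 - V1) / period = (359 - 278) / 4 = 81 / 4 = 20.25 m^3/ha/yr

20.25 m^3/ha/yr


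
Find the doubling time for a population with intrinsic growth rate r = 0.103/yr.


td = ln(2) / 0.103 = 0.693147 / 0.103 = 6.72958 ≈ 6.7 years

6.7 years


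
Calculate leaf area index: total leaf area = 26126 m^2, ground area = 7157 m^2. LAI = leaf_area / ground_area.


LAI = 26126 / 7157 = 3.6504 ≈ 3.65

3.65


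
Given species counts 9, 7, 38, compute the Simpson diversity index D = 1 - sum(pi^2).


Total N = 9 + 7 + 38 = 54
Per-species terms:
  p = 9/54 = 0.166667; p^2 = 0.166667^2 = 0.027778
  p = 7/54 = 0.129630; p^2 = 0.129630^2 = 0.016804
  p = 38/54 = 0.703704; p^2 = 0.703704^2 = 0.495199
sum(p^2) = 0.027778 + 0.016804 + 0.495199 = 0.539781
D = 1 - 0.539781 = 0.460219 ≈ 0.4602

0.4602


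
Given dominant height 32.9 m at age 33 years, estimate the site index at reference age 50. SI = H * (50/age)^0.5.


50/33 = 1.51515
(1.51515)^0.5 = 1.23091
SI = 32.9 * 1.23091 = 40.4969 ≈ 40.5 m

40.5 m


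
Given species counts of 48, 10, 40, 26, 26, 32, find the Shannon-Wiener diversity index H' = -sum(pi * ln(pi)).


Total N = 48 + 10 + 40 + 26 + 26 + 32 = 182
Per-species terms:
  p = 48/182 = 0.263736; ln(p) = -1.332807; p*ln(p) = 0.263736 * (-1.332807) = -0.351509
  p = 10/182 = 0.054945; ln(p) = -2.901423; p*ln(p) = 0.054945 * (-2.901423) = -0.159419
  p = 40/182 = 0.219780; ln(p) = -1.515128; p*ln(p) = 0.219780 * (-1.515128) = -0.332995
  p = 26/182 = 0.142857; ln(p) = -1.945911; p*ln(p) = 0.142857 * (-1.945911) = -0.277987
  p = 26/182 = 0.142857; ln(p) = -1.945911; p*ln(p) = 0.142857 * (-1.945911) = -0.277987
  p = 32/182 = 0.175824; ln(p) = -1.738272; p*ln(p) = 0.175824 * (-1.738272) = -0.305630
sum(p*ln(p)) = (-0.351509) + (-0.159419) + (-0.332995) + (-0.277987) + (-0.277987) + (-0.305630) = -1.705527
H' = -(-1.705527) = 1.705527 ≈ 1.7055

1.7055


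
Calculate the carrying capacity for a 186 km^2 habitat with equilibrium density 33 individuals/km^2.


K = 33 * 186 = 6138 individuals

6138 individuals


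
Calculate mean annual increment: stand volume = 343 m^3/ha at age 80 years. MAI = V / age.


MAI = 343 / 80 = 4.2875 ≈ 4.29 m^3/ha/yr

4.29 m^3/ha/yr


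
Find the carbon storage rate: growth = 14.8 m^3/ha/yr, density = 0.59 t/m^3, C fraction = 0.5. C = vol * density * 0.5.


C = 14.8 * 0.59 * 0.5 = 4.366 ≈ 4.37 t C/ha/yr

4.37 t C/ha/yr


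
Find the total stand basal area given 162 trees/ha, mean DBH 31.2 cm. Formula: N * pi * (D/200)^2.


(D/200)^2 = (31.2/200)^2 = 0.156^2 = 0.024336
Individual BA = 3.141593 * 0.024336 = 0.0764538 m^2
Stand BA = 162 * 0.0764538 = 12.3855 ≈ 12.39 m^2/ha

12.39 m^2/ha


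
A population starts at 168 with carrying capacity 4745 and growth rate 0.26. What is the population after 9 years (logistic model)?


(K - N0)/N0 = (4745 - 168)/168 = 4577/168 = 27.2440
r*t = 0.26 * 9 = 2.34; exp(-2.34) = 0.0963276
27.2440 * 0.0963276 = 2.62435
1 + 2.62435 = 3.62435
N = 4745 / 3.62435 = 1309.20 ≈ 1309

1309


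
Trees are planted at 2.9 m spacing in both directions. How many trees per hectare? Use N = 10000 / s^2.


N = 10000 / 2.9^2 = 10000 / 8.41 = 1189.06 ≈ 1189 trees/ha

1189 trees/ha


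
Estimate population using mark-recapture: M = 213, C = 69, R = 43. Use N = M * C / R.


N = M * C / R = 213 * 69 / 43 = 14697 / 43 = 341.79 ≈ 342

342 individuals


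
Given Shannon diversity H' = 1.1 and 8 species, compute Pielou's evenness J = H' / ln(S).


ln(8) = 2.07944
J = H' / ln(S) = 1.1 / 2.07944 = 0.528989 ≈ 0.5290

0.5290


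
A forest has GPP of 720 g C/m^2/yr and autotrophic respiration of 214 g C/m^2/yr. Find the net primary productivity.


NPP = GPP - Ra = 720 - 214 = 506 g C/m^2/yr

506 g C/m^2/yr


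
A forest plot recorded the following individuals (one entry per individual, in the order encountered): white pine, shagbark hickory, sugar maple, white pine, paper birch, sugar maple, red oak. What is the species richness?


Total individuals logged = 7
Distinct species (count of individuals): white pine (2), shagbark hickory (1), sugar maple (2), paper birch (1), red oak (1)
Species richness = number of distinct species = 5

5


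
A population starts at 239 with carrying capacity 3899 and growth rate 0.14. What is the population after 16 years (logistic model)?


(K - N0)/N0 = (3899 - 239)/239 = 3660/239 = 15.3138
r*t = 0.14 * 16 = 2.24; exp(-2.24) = 0.106459
15.3138 * 0.106459 = 1.63029
1 + 1.63029 = 2.63029
N = 3899 / 2.63029 = 1482.35 ≈ 1482

1482


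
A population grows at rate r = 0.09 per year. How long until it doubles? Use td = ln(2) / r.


td = ln(2) / 0.09 = 0.693147 / 0.09 = 7.70163 ≈ 7.7 years

7.7 years


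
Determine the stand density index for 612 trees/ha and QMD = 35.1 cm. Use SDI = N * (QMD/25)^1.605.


QMD/25 = 35.1/25 = 1.404
(1.404)^1.605 = exp(1.605 * ln(1.404)) = exp(1.605 * 0.339325) = exp(0.544617) = 1.72395
SDI = 612 * 1.72395 = 1055.06 ≈ 1055

1055


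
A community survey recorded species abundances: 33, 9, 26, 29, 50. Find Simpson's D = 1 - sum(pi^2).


Total N = 33 + 9 + 26 + 29 + 50 = 147
Per-species terms:
  p = 33/147 = 0.224490; p^2 = 0.224490^2 = 0.050396
  p = 9/147 = 0.061224; p^2 = 0.061224^2 = 0.003748
  p = 26/147 = 0.176871; p^2 = 0.176871^2 = 0.031283
  p = 29/147 = 0.197279; p^2 = 0.197279^2 = 0.038919
  p = 50/147 = 0.340136; p^2 = 0.340136^2 = 0.115692
sum(p^2) = 0.050396 + 0.003748 + 0.031283 + 0.038919 + 0.115692 = 0.240038
D = 1 - 0.240038 = 0.759962 ≈ 0.7600

0.7600


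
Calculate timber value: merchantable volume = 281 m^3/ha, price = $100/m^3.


Value = 281 * 100 = $28100/ha

$28100/ha


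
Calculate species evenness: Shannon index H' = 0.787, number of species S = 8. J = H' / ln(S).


ln(8) = 2.07944
J = H' / ln(S) = 0.787 / 2.07944 = 0.378467 ≈ 0.3785

0.3785


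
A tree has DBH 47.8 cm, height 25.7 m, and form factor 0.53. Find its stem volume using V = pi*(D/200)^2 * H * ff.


(D/200)^2 = (47.8/200)^2 = 0.239^2 = 0.057121
BA = 3.141593 * 0.057121 = 0.179451 m^2
V = 0.179451 * 25.7 * 0.53 = 2.44430 ≈ 2.444 m^3

2.444 m^3


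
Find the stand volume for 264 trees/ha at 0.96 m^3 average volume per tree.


V_stand = 264 * 0.96 = 253.44 ≈ 253.4 m^3/ha

253.4 m^3/ha


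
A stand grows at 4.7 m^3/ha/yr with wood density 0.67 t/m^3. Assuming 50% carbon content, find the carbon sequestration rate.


C = 4.7 * 0.67 * 0.5 = 1.5745 ≈ 1.57 t C/ha/yr

1.57 t C/ha/yr


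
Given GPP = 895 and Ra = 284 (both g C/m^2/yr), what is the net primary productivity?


NPP = GPP - Ra = 895 - 284 = 611 g C/m^2/yr

611 g C/m^2/yr


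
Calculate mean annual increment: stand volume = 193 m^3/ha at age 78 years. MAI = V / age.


MAI = 193 / 78 = 2.4744 ≈ 2.47 m^3/ha/yr

2.47 m^3/ha/yr


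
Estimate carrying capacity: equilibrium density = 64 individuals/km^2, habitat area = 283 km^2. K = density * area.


K = 64 * 283 = 18112 individuals

18112 individuals


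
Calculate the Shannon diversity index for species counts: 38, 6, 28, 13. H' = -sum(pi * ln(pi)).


Total N = 38 + 6 + 28 + 13 = 85
Per-species terms:
  p = 38/85 = 0.447059; ln(p) = -0.805065; p*ln(p) = 0.447059 * (-0.805065) = -0.359912
  p = 6/85 = 0.070588; ln(p) = -2.650895; p*ln(p) = 0.070588 * (-2.650895) = -0.187121
  p = 28/85 = 0.329412; ln(p) = -1.110446; p*ln(p) = 0.329412 * (-1.110446) = -0.365794
  p = 13/85 = 0.152941; ln(p) = -1.877703; p*ln(p) = 0.152941 * (-1.877703) = -0.287178
sum(p*ln(p)) = (-0.359912) + (-0.187121) + (-0.365794) + (-0.287178) = -1.200005
H' = -(-1.200005) = 1.200005 ≈ 1.2000

1.2000


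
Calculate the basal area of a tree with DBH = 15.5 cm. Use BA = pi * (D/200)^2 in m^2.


D/200 = 15.5/200 = 0.0775 m
(D/200)^2 = 0.0775^2 = 0.00600625
BA = 3.141593 * 0.00600625 = 0.0188692 ≈ 0.0189 m^2

0.0189 m^2


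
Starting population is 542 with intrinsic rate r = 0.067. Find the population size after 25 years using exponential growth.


r*t = 0.067 * 25 = 1.675
exp(1.675) = 5.33880
N = 542 * 5.33880 = 2893.63 ≈ 2894

2894


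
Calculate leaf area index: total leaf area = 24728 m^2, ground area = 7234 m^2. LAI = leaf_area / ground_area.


LAI = 24728 / 7234 = 3.4183 ≈ 3.42

3.42


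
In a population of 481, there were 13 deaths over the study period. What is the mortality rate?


Mortality rate = 13 / 481 = 0.027027 ≈ 0.0270

0.0270


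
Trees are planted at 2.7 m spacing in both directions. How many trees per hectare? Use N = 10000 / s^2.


N = 10000 / 2.7^2 = 10000 / 7.29 = 1371.74 ≈ 1372 trees/ha

1372 trees/ha


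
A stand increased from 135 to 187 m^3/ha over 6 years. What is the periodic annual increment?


PAI = (V2 - V1) / period = (187 - 135) / 6 = 52 / 6 = 8.6667 ≈ 8.67 m^3/ha/yr

8.67 m^3/ha/yr


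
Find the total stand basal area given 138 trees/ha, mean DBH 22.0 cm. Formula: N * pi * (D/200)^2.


(D/200)^2 = (22.0/200)^2 = 0.11^2 = 0.0121
Individual BA = 3.141593 * 0.0121 = 0.0380133 m^2
Stand BA = 138 * 0.0380133 = 5.24584 ≈ 5.25 m^2/ha

5.25 m^2/ha


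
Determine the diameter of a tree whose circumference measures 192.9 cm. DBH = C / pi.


DBH = C / pi = 192.9 / 3.141593 = 61.4020 ≈ 61.40 cm

61.40 cm


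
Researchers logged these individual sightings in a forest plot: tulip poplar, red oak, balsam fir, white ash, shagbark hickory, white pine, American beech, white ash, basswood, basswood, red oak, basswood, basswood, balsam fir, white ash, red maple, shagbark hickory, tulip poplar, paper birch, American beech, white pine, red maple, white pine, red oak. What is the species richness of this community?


Total individuals logged = 24
Distinct species (count of individuals): tulip poplar (2), red oak (3), balsam fir (2), white ash (3), shagbark hickory (2), white pine (3), American beech (2), basswood (4), red maple (2), paper birch (1)
Species richness = number of distinct species = 10

10


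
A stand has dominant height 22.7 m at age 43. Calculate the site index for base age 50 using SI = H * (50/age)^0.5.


50/43 = 1.16279
(1.16279)^0.5 = 1.07833
SI = 22.7 * 1.07833 = 24.4781 ≈ 24.5 m

24.5 m


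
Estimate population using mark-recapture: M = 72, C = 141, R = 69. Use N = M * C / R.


N = M * C / R = 72 * 141 / 69 = 10152 / 69 = 147.13 ≈ 147

147 individuals


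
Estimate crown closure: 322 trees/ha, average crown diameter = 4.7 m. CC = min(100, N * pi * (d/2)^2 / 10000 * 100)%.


(d/2)^2 = (4.7/2)^2 = 2.35^2 = 5.5225
Crown area = 3.141593 * 5.5225 = 17.3494 m^2
N * area / 10000 * 100 = 322 * 17.3494 / 10000 * 100 = 55.8651
CC = min(100, 55.8651) = 55.8651 ≈ 55.9%

55.9%


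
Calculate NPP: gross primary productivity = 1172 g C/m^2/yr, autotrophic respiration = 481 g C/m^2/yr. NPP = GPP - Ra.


NPP = GPP - Ra = 1172 - 481 = 691 g C/m^2/yr

691 g C/m^2/yr


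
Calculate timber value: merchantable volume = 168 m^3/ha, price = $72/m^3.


Value = 168 * 72 = $12096/ha

$12096/ha


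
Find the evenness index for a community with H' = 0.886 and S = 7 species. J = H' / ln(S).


ln(7) = 1.94591
J = H' / ln(S) = 0.886 / 1.94591 = 0.455314 ≈ 0.4553

0.4553


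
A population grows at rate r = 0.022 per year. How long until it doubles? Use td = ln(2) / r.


td = ln(2) / 0.022 = 0.693147 / 0.022 = 31.5067 ≈ 31.5 years

31.5 years


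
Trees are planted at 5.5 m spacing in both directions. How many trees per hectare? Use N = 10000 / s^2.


N = 10000 / 5.5^2 = 10000 / 30.25 = 330.579 ≈ 331 trees/ha

331 trees/ha


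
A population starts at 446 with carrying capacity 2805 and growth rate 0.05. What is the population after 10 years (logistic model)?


(K - N0)/N0 = (2805 - 446)/446 = 2359/446 = 5.28924
r*t = 0.05 * 10 = 0.5; exp(-0.5) = 0.606531
5.28924 * 0.606531 = 3.20809
1 + 3.20809 = 4.20809
N = 2805 / 4.20809 = 666.573 ≈ 667

667


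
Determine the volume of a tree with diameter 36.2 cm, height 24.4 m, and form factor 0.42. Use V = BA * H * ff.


(D/200)^2 = (36.2/200)^2 = 0.181^2 = 0.032761
BA = 3.141593 * 0.032761 = 0.102922 m^2
V = 0.102922 * 24.4 * 0.42 = 1.05474 ≈ 1.055 m^3

1.055 m^3


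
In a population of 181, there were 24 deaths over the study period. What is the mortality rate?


Mortality rate = 24 / 181 = 0.132597 ≈ 0.1326

0.1326


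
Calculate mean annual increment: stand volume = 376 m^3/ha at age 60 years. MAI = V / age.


MAI = 376 / 60 = 6.2667 ≈ 6.27 m^3/ha/yr

6.27 m^3/ha/yr


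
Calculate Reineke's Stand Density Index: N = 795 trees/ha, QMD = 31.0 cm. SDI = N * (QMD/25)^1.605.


QMD/25 = 31.0/25 = 1.24
(1.24)^1.605 = exp(1.605 * ln(1.24)) = exp(1.605 * 0.215111) = exp(0.345253) = 1.41235
SDI = 795 * 1.41235 = 1122.82 ≈ 1123

1123


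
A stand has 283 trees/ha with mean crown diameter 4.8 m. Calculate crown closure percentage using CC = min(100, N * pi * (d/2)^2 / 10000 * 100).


(d/2)^2 = (4.8/2)^2 = 2.4^2 = 5.76
Crown area = 3.141593 * 5.76 = 18.0956 m^2
N * area / 10000 * 100 = 283 * 18.0956 / 10000 * 100 = 51.2105
CC = min(100, 51.2105) = 51.2105 ≈ 51.2%

51.2%


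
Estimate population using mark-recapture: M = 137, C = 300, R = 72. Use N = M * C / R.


N = M * C / R = 137 * 300 / 72 = 41100 / 72 = 570.83 ≈ 571

571 individuals


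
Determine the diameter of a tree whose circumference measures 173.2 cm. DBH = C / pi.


DBH = C / pi = 173.2 / 3.141593 = 55.1313 ≈ 55.13 cm

55.13 cm


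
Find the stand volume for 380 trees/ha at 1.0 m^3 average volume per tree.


V_stand = 380 * 1.0 = 380.0 m^3/ha

380.0 m^3/ha


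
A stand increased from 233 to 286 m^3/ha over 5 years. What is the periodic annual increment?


PAI = (V2 - V1) / period = (286 - 233) / 5 = 53 / 5 = 10.60 m^3/ha/yr

10.60 m^3/ha/yr


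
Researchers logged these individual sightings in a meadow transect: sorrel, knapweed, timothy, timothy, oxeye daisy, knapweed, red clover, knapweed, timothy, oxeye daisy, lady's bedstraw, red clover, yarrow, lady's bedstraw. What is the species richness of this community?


Total individuals logged = 14
Distinct species (count of individuals): sorrel (1), knapweed (3), timothy (3), oxeye daisy (2), red clover (2), lady's bedstraw (2), yarrow (1)
Species richness = number of distinct species = 7

7


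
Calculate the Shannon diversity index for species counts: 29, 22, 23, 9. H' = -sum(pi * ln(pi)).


Total N = 29 + 22 + 23 + 9 = 83
Per-species terms:
  p = 29/83 = 0.349398; ln(p) = -1.051544; p*ln(p) = 0.349398 * (-1.051544) = -0.367407
  p = 22/83 = 0.265060; ln(p) = -1.327799; p*ln(p) = 0.265060 * (-1.327799) = -0.351946
  p = 23/83 = 0.277108; ln(p) = -1.283348; p*ln(p) = 0.277108 * (-1.283348) = -0.355626
  p = 9/83 = 0.108434; ln(p) = -2.221614; p*ln(p) = 0.108434 * (-2.221614) = -0.240898
sum(p*ln(p)) = (-0.367407) + (-0.351946) + (-0.355626) + (-0.240898) = -1.315877
H' = -(-1.315877) = 1.315877 ≈ 1.3159

1.3159


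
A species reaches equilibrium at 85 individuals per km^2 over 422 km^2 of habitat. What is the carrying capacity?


K = 85 * 422 = 35870 individuals

35870 individuals


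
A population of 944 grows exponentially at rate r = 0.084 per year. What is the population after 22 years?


r*t = 0.084 * 22 = 1.848
exp(1.848) = 6.34711
N = 944 * 6.34711 = 5991.67 ≈ 5992

5992


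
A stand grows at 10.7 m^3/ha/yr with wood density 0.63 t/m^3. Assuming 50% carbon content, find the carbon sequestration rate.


C = 10.7 * 0.63 * 0.5 = 3.3705 ≈ 3.37 t C/ha/yr

3.37 t C/ha/yr


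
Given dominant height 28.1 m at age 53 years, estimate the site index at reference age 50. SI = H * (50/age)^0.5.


50/53 = 0.943396
(0.943396)^0.5 = 0.971286
SI = 28.1 * 0.971286 = 27.2931 ≈ 27.3 m

27.3 m


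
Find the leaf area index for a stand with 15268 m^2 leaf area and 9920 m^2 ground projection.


LAI = 15268 / 9920 = 1.5391 ≈ 1.54

1.54


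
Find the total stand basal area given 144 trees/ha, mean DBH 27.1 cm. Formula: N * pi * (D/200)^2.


(D/200)^2 = (27.1/200)^2 = 0.1355^2 = 0.01836025
Individual BA = 3.141593 * 0.01836025 = 0.0576804 m^2
Stand BA = 144 * 0.0576804 = 8.30598 ≈ 8.31 m^2/ha

8.31 m^2/ha


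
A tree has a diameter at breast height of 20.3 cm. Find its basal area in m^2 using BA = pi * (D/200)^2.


D/200 = 20.3/200 = 0.1015 m
(D/200)^2 = 0.1015^2 = 0.01030225
BA = 3.141593 * 0.01030225 = 0.0323655 ≈ 0.0324 m^2

0.0324 m^2


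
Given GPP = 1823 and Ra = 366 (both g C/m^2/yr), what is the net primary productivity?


NPP = GPP - Ra = 1823 - 366 = 1457 g C/m^2/yr

1457 g C/m^2/yr


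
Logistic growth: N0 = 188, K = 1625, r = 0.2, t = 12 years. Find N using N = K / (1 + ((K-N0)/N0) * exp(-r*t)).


(K - N0)/N0 = (1625 - 188)/188 = 1437/188 = 7.64362
r*t = 0.2 * 12 = 2.4; exp(-2.4) = 0.0907180
7.64362 * 0.0907180 = 0.693414
1 + 0.693414 = 1.69341
N = 1625 / 1.69341 = 959.602 ≈ 960

960


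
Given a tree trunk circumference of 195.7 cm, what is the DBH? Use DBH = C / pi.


DBH = C / pi = 195.7 / 3.141593 = 62.2932 ≈ 62.29 cm

62.29 cm


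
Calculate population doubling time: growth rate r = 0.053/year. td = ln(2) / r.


td = ln(2) / 0.053 = 0.693147 / 0.053 = 13.0782 ≈ 13.1 years

13.1 years


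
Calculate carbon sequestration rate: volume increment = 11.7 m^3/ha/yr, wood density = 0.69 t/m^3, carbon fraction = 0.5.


C = 11.7 * 0.69 * 0.5 = 4.0365 ≈ 4.04 t C/ha/yr

4.04 t C/ha/yr


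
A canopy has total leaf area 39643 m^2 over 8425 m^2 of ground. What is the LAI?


LAI = 39643 / 8425 = 4.7054 ≈ 4.71

4.71


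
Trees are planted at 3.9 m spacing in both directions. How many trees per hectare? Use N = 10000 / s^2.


N = 10000 / 3.9^2 = 10000 / 15.21 = 657.462 ≈ 657 trees/ha

657 trees/ha


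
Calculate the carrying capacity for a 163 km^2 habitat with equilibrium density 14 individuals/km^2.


K = 14 * 163 = 2282 individuals

2282 individuals


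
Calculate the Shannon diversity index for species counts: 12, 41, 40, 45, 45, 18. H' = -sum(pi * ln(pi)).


Total N = 12 + 41 + 40 + 45 + 45 + 18 = 201
Per-species terms:
  p = 12/201 = 0.059701; ln(p) = -2.818407; p*ln(p) = 0.059701 * (-2.818407) = -0.168262
  p = 41/201 = 0.203980; ln(p) = -1.589733; p*ln(p) = 0.203980 * (-1.589733) = -0.324274
  p = 40/201 = 0.199005; ln(p) = -1.614425; p*ln(p) = 0.199005 * (-1.614425) = -0.321279
  p = 45/201 = 0.223881; ln(p) = -1.496641; p*ln(p) = 0.223881 * (-1.496641) = -0.335069
  p = 45/201 = 0.223881; ln(p) = -1.496641; p*ln(p) = 0.223881 * (-1.496641) = -0.335069
  p = 18/201 = 0.089552; ln(p) = -2.412936; p*ln(p) = 0.089552 * (-2.412936) = -0.216083
sum(p*ln(p)) = (-0.168262) + (-0.324274) + (-0.321279) + (-0.335069) + (-0.335069) + (-0.216083) = -1.700036
H' = -(-1.700036) = 1.700036 ≈ 1.7000

1.7000


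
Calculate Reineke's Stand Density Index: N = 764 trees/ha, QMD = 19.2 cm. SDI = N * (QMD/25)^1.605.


QMD/25 = 19.2/25 = 0.768
(0.768)^1.605 = exp(1.605 * ln(0.768)) = exp(1.605 * (-0.263966)) = exp(-0.423665) = 0.654643
SDI = 764 * 0.654643 = 500.147 ≈ 500

500


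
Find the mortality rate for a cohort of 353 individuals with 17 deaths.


Mortality rate = 17 / 353 = 0.048159 ≈ 0.0482

0.0482


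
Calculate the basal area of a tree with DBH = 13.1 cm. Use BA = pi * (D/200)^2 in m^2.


D/200 = 13.1/200 = 0.0655 m
(D/200)^2 = 0.0655^2 = 0.00429025
BA = 3.141593 * 0.00429025 = 0.0134782 ≈ 0.0135 m^2

0.0135 m^2


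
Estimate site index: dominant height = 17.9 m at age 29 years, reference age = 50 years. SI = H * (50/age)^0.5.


50/29 = 1.72414
(1.72414)^0.5 = 1.31307
SI = 17.9 * 1.31307 = 23.5040 ≈ 23.5 m

23.5 m


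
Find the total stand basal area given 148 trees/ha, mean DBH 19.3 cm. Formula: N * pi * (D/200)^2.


(D/200)^2 = (19.3/200)^2 = 0.0965^2 = 0.00931225
Individual BA = 3.141593 * 0.00931225 = 0.0292553 m^2
Stand BA = 148 * 0.0292553 = 4.32978 ≈ 4.33 m^2/ha

4.33 m^2/ha


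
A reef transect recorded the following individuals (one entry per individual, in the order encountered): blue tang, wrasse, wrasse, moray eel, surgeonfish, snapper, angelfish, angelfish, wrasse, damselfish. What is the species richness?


Total individuals logged = 10
Distinct species (count of individuals): blue tang (1), wrasse (3), moray eel (1), surgeonfish (1), snapper (1), angelfish (2), damselfish (1)
Species richness = number of distinct species = 7

7


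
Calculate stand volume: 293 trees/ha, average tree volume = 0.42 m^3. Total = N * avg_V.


V_stand = 293 * 0.42 = 123.06 ≈ 123.1 m^3/ha

123.1 m^3/ha


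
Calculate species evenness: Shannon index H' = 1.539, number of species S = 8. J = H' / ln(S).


ln(8) = 2.07944
J = H' / ln(S) = 1.539 / 2.07944 = 0.740103 ≈ 0.7401

0.7401


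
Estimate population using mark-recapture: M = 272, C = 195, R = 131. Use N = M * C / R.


N = M * C / R = 272 * 195 / 131 = 53040 / 131 = 404.89 ≈ 405

405 individuals


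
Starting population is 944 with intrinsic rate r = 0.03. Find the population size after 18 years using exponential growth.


r*t = 0.03 * 18 = 0.54
exp(0.54) = 1.71601
N = 944 * 1.71601 = 1619.91 ≈ 1620

1620


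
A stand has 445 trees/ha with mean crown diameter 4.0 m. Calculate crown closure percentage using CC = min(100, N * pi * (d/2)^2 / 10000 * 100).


(d/2)^2 = (4.0/2)^2 = 2^2 = 4
Crown area = 3.141593 * 4 = 12.5664 m^2
N * area / 10000 * 100 = 445 * 12.5664 / 10000 * 100 = 55.9205
CC = min(100, 55.9205) = 55.9205 ≈ 55.9%

55.9%


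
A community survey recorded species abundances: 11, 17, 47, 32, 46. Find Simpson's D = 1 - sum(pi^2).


Total N = 11 + 17 + 47 + 32 + 46 = 153
Per-species terms:
  p = 11/153 = 0.071895; p^2 = 0.071895^2 = 0.005169
  p = 17/153 = 0.111111; p^2 = 0.111111^2 = 0.012346
  p = 47/153 = 0.307190; p^2 = 0.307190^2 = 0.094366
  p = 32/153 = 0.209150; p^2 = 0.209150^2 = 0.043744
  p = 46/153 = 0.300654; p^2 = 0.300654^2 = 0.090393
sum(p^2) = 0.005169 + 0.012346 + 0.094366 + 0.043744 + 0.090393 = 0.246018
D = 1 - 0.246018 = 0.753982 ≈ 0.7540

0.7540


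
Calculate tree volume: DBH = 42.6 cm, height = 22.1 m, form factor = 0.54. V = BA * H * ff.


(D/200)^2 = (42.6/200)^2 = 0.213^2 = 0.045369
BA = 3.141593 * 0.045369 = 0.142531 m^2
V = 0.142531 * 22.1 * 0.54 = 1.70096 ≈ 1.701 m^3

1.701 m^3


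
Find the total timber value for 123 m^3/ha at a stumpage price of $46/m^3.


Value = 123 * 46 = $5658/ha

$5658/ha


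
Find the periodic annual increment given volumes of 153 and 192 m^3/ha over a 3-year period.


PAI = (V2 - V1) / period = (192 - 153) / 3 = 39 / 3 = 13.00 m^3/ha/yr

13.00 m^3/ha/yr


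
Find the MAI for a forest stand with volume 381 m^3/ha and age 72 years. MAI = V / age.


MAI = 381 / 72 = 5.2917 ≈ 5.29 m^3/ha/yr

5.29 m^3/ha/yr


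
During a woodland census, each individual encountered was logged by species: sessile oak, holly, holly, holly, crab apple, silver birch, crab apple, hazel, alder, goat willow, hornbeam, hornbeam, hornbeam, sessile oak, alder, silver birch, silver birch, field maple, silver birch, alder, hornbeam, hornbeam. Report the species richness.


Total individuals logged = 22
Distinct species (count of individuals): sessile oak (2), holly (3), crab apple (2), silver birch (4), hazel (1), alder (3), goat willow (1), hornbeam (5), field maple (1)
Species richness = number of distinct species = 9

9


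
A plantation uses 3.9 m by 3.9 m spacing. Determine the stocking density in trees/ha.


N = 10000 / 3.9^2 = 10000 / 15.21 = 657.462 ≈ 657 trees/ha

657 trees/ha


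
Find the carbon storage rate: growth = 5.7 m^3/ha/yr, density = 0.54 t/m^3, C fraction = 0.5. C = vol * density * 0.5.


C = 5.7 * 0.54 * 0.5 = 1.539 ≈ 1.54 t C/ha/yr

1.54 t C/ha/yr


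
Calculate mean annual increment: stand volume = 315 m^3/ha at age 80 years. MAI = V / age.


MAI = 315 / 80 = 3.9375 ≈ 3.94 m^3/ha/yr

3.94 m^3/ha/yr


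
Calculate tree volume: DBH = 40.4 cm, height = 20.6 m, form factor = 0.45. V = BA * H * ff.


(D/200)^2 = (40.4/200)^2 = 0.202^2 = 0.040804
BA = 3.141593 * 0.040804 = 0.128190 m^2
V = 0.128190 * 20.6 * 0.45 = 1.18832 ≈ 1.188 m^3

1.188 m^3


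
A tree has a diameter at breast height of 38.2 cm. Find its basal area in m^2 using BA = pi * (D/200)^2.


D/200 = 38.2/200 = 0.191 m
(D/200)^2 = 0.191^2 = 0.036481
BA = 3.141593 * 0.036481 = 0.114608 ≈ 0.1146 m^2

0.1146 m^2


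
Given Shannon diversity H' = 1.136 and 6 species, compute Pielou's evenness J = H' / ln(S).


ln(6) = 1.79176
J = H' / ln(S) = 1.136 / 1.79176 = 0.634013 ≈ 0.6340

0.6340


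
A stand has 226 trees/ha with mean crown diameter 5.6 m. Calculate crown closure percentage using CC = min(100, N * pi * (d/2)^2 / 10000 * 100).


(d/2)^2 = (5.6/2)^2 = 2.8^2 = 7.84
Crown area = 3.141593 * 7.84 = 24.6301 m^2
N * area / 10000 * 100 = 226 * 24.6301 / 10000 * 100 = 55.6640
CC = min(100, 55.6640) = 55.6640 ≈ 55.7%

55.7%


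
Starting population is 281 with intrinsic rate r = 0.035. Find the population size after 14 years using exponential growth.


r*t = 0.035 * 14 = 0.49
exp(0.49) = 1.63232
N = 281 * 1.63232 = 458.682 ≈ 459

459


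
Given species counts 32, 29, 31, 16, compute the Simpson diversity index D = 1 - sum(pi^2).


Total N = 32 + 29 + 31 + 16 = 108
Per-species terms:
  p = 32/108 = 0.296296; p^2 = 0.296296^2 = 0.087791
  p = 29/108 = 0.268519; p^2 = 0.268519^2 = 0.072102
  p = 31/108 = 0.287037; p^2 = 0.287037^2 = 0.082390
  p = 16/108 = 0.148148; p^2 = 0.148148^2 = 0.021948
sum(p^2) = 0.087791 + 0.072102 + 0.082390 + 0.021948 = 0.264231
D = 1 - 0.264231 = 0.735769 ≈ 0.7358

0.7358


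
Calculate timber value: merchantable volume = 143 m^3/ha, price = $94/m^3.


Value = 143 * 94 = $13442/ha

$13442/ha


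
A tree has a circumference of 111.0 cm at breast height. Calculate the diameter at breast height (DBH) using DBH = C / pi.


DBH = C / pi = 111.0 / 3.141593 = 35.3324 ≈ 35.33 cm

35.33 cm


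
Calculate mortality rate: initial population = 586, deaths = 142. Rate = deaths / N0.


Mortality rate = 142 / 586 = 0.242321 ≈ 0.2423

0.2423


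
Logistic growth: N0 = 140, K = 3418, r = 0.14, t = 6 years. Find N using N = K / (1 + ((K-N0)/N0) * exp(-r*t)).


(K - N0)/N0 = (3418 - 140)/140 = 3278/140 = 23.4143
r*t = 0.14 * 6 = 0.84; exp(-0.84) = 0.431711
23.4143 * 0.431711 = 10.1082
1 + 10.1082 = 11.1082
N = 3418 / 11.1082 = 307.701 ≈ 308

308


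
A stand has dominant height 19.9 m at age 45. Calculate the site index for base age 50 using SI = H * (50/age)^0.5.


50/45 = 1.11111
(1.11111)^0.5 = 1.05409
SI = 19.9 * 1.05409 = 20.9764 ≈ 21.0 m

21.0 m


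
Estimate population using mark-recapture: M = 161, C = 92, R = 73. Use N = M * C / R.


N = M * C / R = 161 * 92 / 73 = 14812 / 73 = 202.90 ≈ 203

203 individuals


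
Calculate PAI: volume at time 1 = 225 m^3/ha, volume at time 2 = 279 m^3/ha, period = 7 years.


PAI = (V2 - V1) / period = (279 - 225) / 7 = 54 / 7 = 7.7143 ≈ 7.71 m^3/ha/yr

7.71 m^3/ha/yr


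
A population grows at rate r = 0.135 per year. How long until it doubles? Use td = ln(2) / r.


td = ln(2) / 0.135 = 0.693147 / 0.135 = 5.13442 ≈ 5.1 years

5.1 years


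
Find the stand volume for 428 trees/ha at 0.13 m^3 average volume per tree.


V_stand = 428 * 0.13 = 55.64 ≈ 55.6 m^3/ha

55.6 m^3/ha


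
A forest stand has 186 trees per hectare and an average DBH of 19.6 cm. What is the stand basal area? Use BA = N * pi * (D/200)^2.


(D/200)^2 = (19.6/200)^2 = 0.098^2 = 0.009604
Individual BA = 3.141593 * 0.009604 = 0.0301719 m^2
Stand BA = 186 * 0.0301719 = 5.61197 ≈ 5.61 m^2/ha

5.61 m^2/ha


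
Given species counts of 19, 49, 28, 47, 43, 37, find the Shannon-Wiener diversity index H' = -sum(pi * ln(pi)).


Total N = 19 + 49 + 28 + 47 + 43 + 37 = 223
Per-species terms:
  p = 19/223 = 0.085202; ln(p) = -2.462730; p*ln(p) = 0.085202 * (-2.462730) = -0.209830
  p = 49/223 = 0.219731; ln(p) = -1.515351; p*ln(p) = 0.219731 * (-1.515351) = -0.332970
  p = 28/223 = 0.125561; ln(p) = -2.074964; p*ln(p) = 0.125561 * (-2.074964) = -0.260535
  p = 47/223 = 0.210762; ln(p) = -1.557026; p*ln(p) = 0.210762 * (-1.557026) = -0.328162
  p = 43/223 = 0.192825; ln(p) = -1.645972; p*ln(p) = 0.192825 * (-1.645972) = -0.317385
  p = 37/223 = 0.165919; ln(p) = -1.796256; p*ln(p) = 0.165919 * (-1.796256) = -0.298033
sum(p*ln(p)) = (-0.209830) + (-0.332970) + (-0.260535) + (-0.328162) + (-0.317385) + (-0.298033) = -1.746915
H' = -(-1.746915) = 1.746915 ≈ 1.7469

1.7469


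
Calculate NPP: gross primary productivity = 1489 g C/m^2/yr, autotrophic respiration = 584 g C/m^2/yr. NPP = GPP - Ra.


NPP = GPP - Ra = 1489 - 584 = 905 g C/m^2/yr

905 g C/m^2/yr


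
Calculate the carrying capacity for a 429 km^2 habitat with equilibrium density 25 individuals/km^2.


K = 25 * 429 = 10725 individuals

10725 individuals


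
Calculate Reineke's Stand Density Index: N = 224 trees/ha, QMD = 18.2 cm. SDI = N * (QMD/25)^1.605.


QMD/25 = 18.2/25 = 0.728
(0.728)^1.605 = exp(1.605 * ln(0.728)) = exp(1.605 * (-0.317454)) = exp(-0.509514) = 0.600787
SDI = 224 * 0.600787 = 134.576 ≈ 135

135


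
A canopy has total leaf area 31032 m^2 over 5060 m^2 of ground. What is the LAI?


LAI = 31032 / 5060 = 6.1328 ≈ 6.13

6.13


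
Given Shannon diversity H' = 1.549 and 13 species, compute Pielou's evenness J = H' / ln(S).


ln(13) = 2.56495
J = H' / ln(S) = 1.549 / 2.56495 = 0.603910 ≈ 0.6039

0.6039


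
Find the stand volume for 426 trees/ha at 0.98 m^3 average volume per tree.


V_stand = 426 * 0.98 = 417.48 ≈ 417.5 m^3/ha

417.5 m^3/ha


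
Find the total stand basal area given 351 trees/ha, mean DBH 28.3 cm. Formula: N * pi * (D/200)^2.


(D/200)^2 = (28.3/200)^2 = 0.1415^2 = 0.02002225
Individual BA = 3.141593 * 0.02002225 = 0.0629018 m^2
Stand BA = 351 * 0.0629018 = 22.0785 ≈ 22.08 m^2/ha

22.08 m^2/ha


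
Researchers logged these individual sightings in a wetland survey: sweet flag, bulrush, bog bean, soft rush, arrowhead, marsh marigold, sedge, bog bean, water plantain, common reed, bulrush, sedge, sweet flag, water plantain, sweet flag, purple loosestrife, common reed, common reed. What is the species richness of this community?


Total individuals logged = 18
Distinct species (count of individuals): sweet flag (3), bulrush (2), bog bean (2), soft rush (1), arrowhead (1), marsh marigold (1), sedge (2), water plantain (2), common reed (3), purple loosestrife (1)
Species richness = number of distinct species = 10

10


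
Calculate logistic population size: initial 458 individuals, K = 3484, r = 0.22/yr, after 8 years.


(K - N0)/N0 = (3484 - 458)/458 = 3026/458 = 6.60699
r*t = 0.22 * 8 = 1.76; exp(-1.76) = 0.172045
6.60699 * 0.172045 = 1.13670
1 + 1.13670 = 2.13670
N = 3484 / 2.13670 = 1630.55 ≈ 1631

1631


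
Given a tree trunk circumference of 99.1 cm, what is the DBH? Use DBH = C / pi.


DBH = C / pi = 99.1 / 3.141593 = 31.5445 ≈ 31.54 cm

31.54 cm


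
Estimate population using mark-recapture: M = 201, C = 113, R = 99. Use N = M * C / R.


N = M * C / R = 201 * 113 / 99 = 22713 / 99 = 229.42 ≈ 229

229 individuals


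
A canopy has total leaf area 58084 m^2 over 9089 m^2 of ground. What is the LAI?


LAI = 58084 / 9089 = 6.3906 ≈ 6.39

6.39


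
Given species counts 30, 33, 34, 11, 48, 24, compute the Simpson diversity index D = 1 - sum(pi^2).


Total N = 30 + 33 + 34 + 11 + 48 + 24 = 180
Per-species terms:
  p = 30/180 = 0.166667; p^2 = 0.166667^2 = 0.027778
  p = 33/180 = 0.183333; p^2 = 0.183333^2 = 0.033611
  p = 34/180 = 0.188889; p^2 = 0.188889^2 = 0.035679
  p = 11/180 = 0.061111; p^2 = 0.061111^2 = 0.003735
  p = 48/180 = 0.266667; p^2 = 0.266667^2 = 0.071111
  p = 24/180 = 0.133333; p^2 = 0.133333^2 = 0.017778
sum(p^2) = 0.027778 + 0.033611 + 0.035679 + 0.003735 + 0.071111 + 0.017778 = 0.189692
D = 1 - 0.189692 = 0.810308 ≈ 0.8103

0.8103


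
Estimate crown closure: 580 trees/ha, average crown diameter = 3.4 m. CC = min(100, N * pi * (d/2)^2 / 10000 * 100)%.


(d/2)^2 = (3.4/2)^2 = 1.7^2 = 2.89
Crown area = 3.141593 * 2.89 = 9.07920 m^2
N * area / 10000 * 100 = 580 * 9.07920 / 10000 * 100 = 52.6594
CC = min(100, 52.6594) = 52.6594 ≈ 52.7%

52.7%


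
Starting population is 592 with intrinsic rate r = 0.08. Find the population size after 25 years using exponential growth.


r*t = 0.08 * 25 = 2
exp(2) = 7.38906
N = 592 * 7.38906 = 4374.32 ≈ 4374

4374


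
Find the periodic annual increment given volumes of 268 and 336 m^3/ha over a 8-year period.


PAI = (V2 - V1) / period = (336 - 268) / 8 = 68 / 8 = 8.50 m^3/ha/yr

8.50 m^3/ha/yr


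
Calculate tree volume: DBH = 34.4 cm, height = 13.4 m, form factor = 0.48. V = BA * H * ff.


(D/200)^2 = (34.4/200)^2 = 0.172^2 = 0.029584
BA = 3.141593 * 0.029584 = 0.0929409 m^2
V = 0.0929409 * 13.4 * 0.48 = 0.597796 ≈ 0.598 m^3

0.598 m^3


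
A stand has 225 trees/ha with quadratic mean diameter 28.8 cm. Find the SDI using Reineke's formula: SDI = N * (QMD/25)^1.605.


QMD/25 = 28.8/25 = 1.152
(1.152)^1.605 = exp(1.605 * ln(1.152)) = exp(1.605 * 0.141500) = exp(0.227108) = 1.25497
SDI = 225 * 1.25497 = 282.368 ≈ 282

282


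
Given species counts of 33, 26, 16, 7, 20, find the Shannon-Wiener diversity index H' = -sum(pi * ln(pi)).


Total N = 33 + 26 + 16 + 7 + 20 = 102
Per-species terms:
  p = 33/102 = 0.323529; ln(p) = -1.128467; p*ln(p) = 0.323529 * (-1.128467) = -0.365092
  p = 26/102 = 0.254902; ln(p) = -1.366876; p*ln(p) = 0.254902 * (-1.366876) = -0.348419
  p = 16/102 = 0.156863; ln(p) = -1.852382; p*ln(p) = 0.156863 * (-1.852382) = -0.290570
  p = 7/102 = 0.068627; ln(p) = -2.679069; p*ln(p) = 0.068627 * (-2.679069) = -0.183856
  p = 20/102 = 0.196078; ln(p) = -1.629243; p*ln(p) = 0.196078 * (-1.629243) = -0.319459
sum(p*ln(p)) = (-0.365092) + (-0.348419) + (-0.290570) + (-0.183856) + (-0.319459) = -1.507396
H' = -(-1.507396) = 1.507396 ≈ 1.5074

1.5074


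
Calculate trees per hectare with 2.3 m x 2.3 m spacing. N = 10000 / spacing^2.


N = 10000 / 2.3^2 = 10000 / 5.29 = 1890.36 ≈ 1890 trees/ha

1890 trees/ha


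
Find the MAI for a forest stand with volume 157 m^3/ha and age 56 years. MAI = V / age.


MAI = 157 / 56 = 2.8036 ≈ 2.80 m^3/ha/yr

2.80 m^3/ha/yr


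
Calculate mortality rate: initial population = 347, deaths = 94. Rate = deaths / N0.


Mortality rate = 94 / 347 = 0.270893 ≈ 0.2709

0.2709


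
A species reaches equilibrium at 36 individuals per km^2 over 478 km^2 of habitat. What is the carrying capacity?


K = 36 * 478 = 17208 individuals

17208 individuals


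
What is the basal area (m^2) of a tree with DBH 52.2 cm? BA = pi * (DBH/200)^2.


D/200 = 52.2/200 = 0.261 m
(D/200)^2 = 0.261^2 = 0.068121
BA = 3.141593 * 0.068121 = 0.214008 ≈ 0.2140 m^2

0.2140 m^2


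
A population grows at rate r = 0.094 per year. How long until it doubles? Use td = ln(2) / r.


td = ln(2) / 0.094 = 0.693147 / 0.094 = 7.37390 ≈ 7.4 years

7.4 years


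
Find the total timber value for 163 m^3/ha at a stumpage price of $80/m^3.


Value = 163 * 80 = $13040/ha

$13040/ha


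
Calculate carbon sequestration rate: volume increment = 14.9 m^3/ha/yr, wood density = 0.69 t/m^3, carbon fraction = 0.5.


C = 14.9 * 0.69 * 0.5 = 5.1405 ≈ 5.14 t C/ha/yr

5.14 t C/ha/yr


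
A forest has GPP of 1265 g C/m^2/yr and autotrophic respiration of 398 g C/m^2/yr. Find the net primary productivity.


NPP = GPP - Ra = 1265 - 398 = 867 g C/m^2/yr

867 g C/m^2/yr


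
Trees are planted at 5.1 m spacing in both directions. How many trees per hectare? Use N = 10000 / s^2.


N = 10000 / 5.1^2 = 10000 / 26.01 = 384.468 ≈ 384 trees/ha

384 trees/ha


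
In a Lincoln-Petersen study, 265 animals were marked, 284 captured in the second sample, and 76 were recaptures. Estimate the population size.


N = M * C / R = 265 * 284 / 76 = 75260 / 76 = 990.26 ≈ 990

990 individuals


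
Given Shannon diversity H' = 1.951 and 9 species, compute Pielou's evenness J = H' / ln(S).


ln(9) = 2.19722
J = H' / ln(S) = 1.951 / 2.19722 = 0.887940 ≈ 0.8879

0.8879


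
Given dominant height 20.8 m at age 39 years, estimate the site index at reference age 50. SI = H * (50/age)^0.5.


50/39 = 1.28205
(1.28205)^0.5 = 1.13228
SI = 20.8 * 1.13228 = 23.5514 ≈ 23.6 m

23.6 m


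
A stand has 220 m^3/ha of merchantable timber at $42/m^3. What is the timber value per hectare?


Value = 220 * 42 = $9240/ha

$9240/ha


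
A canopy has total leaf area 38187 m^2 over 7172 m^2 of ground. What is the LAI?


LAI = 38187 / 7172 = 5.3245 ≈ 5.32

5.32


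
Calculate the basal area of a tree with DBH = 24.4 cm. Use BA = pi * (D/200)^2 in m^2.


D/200 = 24.4/200 = 0.122 m
(D/200)^2 = 0.122^2 = 0.014884
BA = 3.141593 * 0.014884 = 0.0467595 ≈ 0.0468 m^2

0.0468 m^2


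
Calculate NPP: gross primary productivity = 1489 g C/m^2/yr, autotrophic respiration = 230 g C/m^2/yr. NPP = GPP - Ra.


NPP = GPP - Ra = 1489 - 230 = 1259 g C/m^2/yr

1259 g C/m^2/yr
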